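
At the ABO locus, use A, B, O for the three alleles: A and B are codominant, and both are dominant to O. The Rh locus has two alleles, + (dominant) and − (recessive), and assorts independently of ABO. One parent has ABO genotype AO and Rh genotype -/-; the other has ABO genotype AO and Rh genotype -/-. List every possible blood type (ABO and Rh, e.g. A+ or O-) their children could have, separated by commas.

O-, A-

Gametes from AO × AO give offspring ABO genotypes AA, AO, OO, i.e. phenotypes O, A.
Rh cross -/- × -/- → phenotypes Rh-.
Combining independently: O-, A-.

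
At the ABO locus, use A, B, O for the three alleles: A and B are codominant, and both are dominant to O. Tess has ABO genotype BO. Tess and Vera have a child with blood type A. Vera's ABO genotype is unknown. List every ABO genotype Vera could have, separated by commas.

AA, AB, AO

For each candidate genotype of Vera, check whether crossing it with BO can produce every observed child phenotype.
  AA → possible child types {A, AB} ✓
  AB → possible child types {A, B, AB} ✓
  AO → possible child types {O, A, B, AB} ✓
  BB → possible child types {B} ✗
  BO → possible child types {O, B} ✗
  OO → possible child types {O, B} ✗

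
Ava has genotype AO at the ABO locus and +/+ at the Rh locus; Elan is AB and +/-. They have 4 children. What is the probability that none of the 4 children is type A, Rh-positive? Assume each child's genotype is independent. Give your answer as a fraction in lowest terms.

1/16

ABO cross AO × AB → 1/2 A, 1/4 B, 1/4 AB.
Rh cross +/+ × +/- → 1 Rh+; so P(type A, Rh-positive) = 1/2 × 1 = 1/2 per child.
P(not type A, Rh-positive) = 1/2 for one child; (1/2)^4 = 1/16.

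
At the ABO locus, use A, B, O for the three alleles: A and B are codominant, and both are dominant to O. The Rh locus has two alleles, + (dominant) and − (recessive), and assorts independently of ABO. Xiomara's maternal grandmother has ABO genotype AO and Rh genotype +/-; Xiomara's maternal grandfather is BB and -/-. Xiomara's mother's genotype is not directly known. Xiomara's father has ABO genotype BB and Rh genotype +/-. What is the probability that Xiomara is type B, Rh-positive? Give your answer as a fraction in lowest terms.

15/32

Xiomara's mother's ABO genotype from AO × BB: 1/2 AB, 1/2 BO.
Crossing each possibility with the father BB and summing P(type B): 1/2·1/2 + 1/2·1 = 3/4.
Similarly for Rh via the mother's Rh distribution: P(Rh+) = 5/8.
Independent loci: 3/4 × 5/8 = 15/32.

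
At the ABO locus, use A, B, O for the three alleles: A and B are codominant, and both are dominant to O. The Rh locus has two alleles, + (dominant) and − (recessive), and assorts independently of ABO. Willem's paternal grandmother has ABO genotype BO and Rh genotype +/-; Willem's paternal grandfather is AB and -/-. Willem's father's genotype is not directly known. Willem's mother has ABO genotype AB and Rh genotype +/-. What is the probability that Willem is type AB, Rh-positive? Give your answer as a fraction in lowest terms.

15/64

Willem's father's ABO genotype from BO × AB: 1/4 AB, 1/4 AO, 1/4 BB, 1/4 BO.
Crossing each possibility with the mother AB and summing P(type AB): 1/4·1/2 + 1/4·1/4 + 1/4·1/2 + 1/4·1/4 = 3/8.
Similarly for Rh via the father's Rh distribution: P(Rh+) = 5/8.
Independent loci: 3/8 × 5/8 = 15/64.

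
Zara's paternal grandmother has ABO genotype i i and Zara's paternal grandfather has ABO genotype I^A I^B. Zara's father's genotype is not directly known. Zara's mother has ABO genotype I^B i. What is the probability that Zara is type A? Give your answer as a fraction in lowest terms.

Zara's father's ABO genotype from i i × I^A I^B: 1/2 I^A i, 1/2 I^B i.
Crossing each possibility with the mother I^B i and summing P(type A): 1/2·1/4 + 1/2·0 = 1/8.

1/8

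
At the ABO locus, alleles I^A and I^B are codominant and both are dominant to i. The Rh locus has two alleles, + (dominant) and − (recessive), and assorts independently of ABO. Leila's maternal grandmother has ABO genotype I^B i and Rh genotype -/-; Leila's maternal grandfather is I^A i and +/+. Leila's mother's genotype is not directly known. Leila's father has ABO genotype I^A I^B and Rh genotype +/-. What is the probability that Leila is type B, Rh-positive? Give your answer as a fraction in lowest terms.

Leila's mother's ABO genotype from I^B i × I^A i: 1/4 I^A I^B, 1/4 I^A i, 1/4 I^B i, 1/4 i i.
Crossing each possibility with the father I^A I^B and summing P(type B): 1/4·1/4 + 1/4·1/4 + 1/4·1/2 + 1/4·1/2 = 3/8.
Similarly for Rh via the mother's Rh distribution: P(Rh+) = 3/4.
Independent loci: 3/8 × 3/4 = 9/32.

9/32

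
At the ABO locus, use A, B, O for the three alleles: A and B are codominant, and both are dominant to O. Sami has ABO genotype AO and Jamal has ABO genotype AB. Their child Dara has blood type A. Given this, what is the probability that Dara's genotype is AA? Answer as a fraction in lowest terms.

1/2

Cross AO × AB → 1/4 AA, 1/4 AB, 1/4 AO, 1/4 BO.
Type-A genotypes among offspring: AA (1/4), AO (1/4); total 1/2.
P(AA | type A) = (1/4) / (1/2) = 1/2.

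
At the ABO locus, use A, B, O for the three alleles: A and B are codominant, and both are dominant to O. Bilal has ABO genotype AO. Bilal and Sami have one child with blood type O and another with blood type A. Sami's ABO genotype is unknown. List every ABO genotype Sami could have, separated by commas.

For each candidate genotype of Sami, check whether crossing it with AO can produce every observed child phenotype.
  AA → possible child types {A} ✗
  AB → possible child types {A, B, AB} ✗
  AO → possible child types {O, A} ✓
  BB → possible child types {B, AB} ✗
  BO → possible child types {O, A, B, AB} ✓
  OO → possible child types {O, A} ✓

AO, BO, OO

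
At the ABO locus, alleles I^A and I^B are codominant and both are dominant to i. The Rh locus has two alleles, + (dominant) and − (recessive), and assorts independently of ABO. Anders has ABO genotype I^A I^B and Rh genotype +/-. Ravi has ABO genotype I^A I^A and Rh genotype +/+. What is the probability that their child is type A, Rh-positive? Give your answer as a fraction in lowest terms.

1/2

ABO cross I^A I^B × I^A I^A → offspring phenotypes: 1/2 A, 1/2 AB.
Rh cross +/- × +/+ → 1 Rh+.
Independent loci: P(type A, Rh-positive) = 1/2 × 1 = 1/2.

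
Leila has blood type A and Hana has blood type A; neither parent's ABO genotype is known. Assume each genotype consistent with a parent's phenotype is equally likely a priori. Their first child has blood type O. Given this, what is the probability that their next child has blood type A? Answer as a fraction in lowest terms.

Possible genotypes: Leila ∈ {I^A I^A, I^A i}; Hana ∈ {I^A I^A, I^A i}.
Weight each parental genotype pair by prior × P(type-O child):
  I^A i × I^A i: posterior weight 1; P(next child type A) = 3/4.
Weighted sum = 3/4.

3/4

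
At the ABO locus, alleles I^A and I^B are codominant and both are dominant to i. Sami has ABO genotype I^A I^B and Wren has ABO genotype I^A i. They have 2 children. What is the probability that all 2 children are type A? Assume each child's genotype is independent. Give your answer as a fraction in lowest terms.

1/4

ABO cross I^A I^B × I^A i → 1/2 A, 1/4 B, 1/4 AB.
So P(type A) = 1/2 per child.
All 2 independent: (1/2)^2 = 1/4.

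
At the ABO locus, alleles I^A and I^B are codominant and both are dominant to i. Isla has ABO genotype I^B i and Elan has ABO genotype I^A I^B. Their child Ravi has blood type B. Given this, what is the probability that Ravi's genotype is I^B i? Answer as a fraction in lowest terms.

1/2

Cross I^B i × I^A I^B → 1/4 I^A I^B, 1/4 I^A i, 1/4 I^B I^B, 1/4 I^B i.
Type-B genotypes among offspring: I^B I^B (1/4), I^B i (1/4); total 1/2.
P(I^B i | type B) = (1/4) / (1/2) = 1/2.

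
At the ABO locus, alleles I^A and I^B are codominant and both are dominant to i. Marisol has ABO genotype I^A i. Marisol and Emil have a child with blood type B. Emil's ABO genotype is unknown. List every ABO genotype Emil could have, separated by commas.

I^A I^B, I^B I^B, I^B i

For each candidate genotype of Emil, check whether crossing it with I^A i can produce every observed child phenotype.
  I^A I^A → possible child types {A} ✗
  I^A I^B → possible child types {A, B, AB} ✓
  I^A i → possible child types {O, A} ✗
  I^B I^B → possible child types {B, AB} ✓
  I^B i → possible child types {O, A, B, AB} ✓
  i i → possible child types {O, A} ✗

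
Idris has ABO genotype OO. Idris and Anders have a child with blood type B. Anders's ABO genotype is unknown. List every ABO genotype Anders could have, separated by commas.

AB, BB, BO

For each candidate genotype of Anders, check whether crossing it with OO can produce every observed child phenotype.
  AA → possible child types {A} ✗
  AB → possible child types {A, B} ✓
  AO → possible child types {O, A} ✗
  BB → possible child types {B} ✓
  BO → possible child types {O, B} ✓
  OO → possible child types {O} ✗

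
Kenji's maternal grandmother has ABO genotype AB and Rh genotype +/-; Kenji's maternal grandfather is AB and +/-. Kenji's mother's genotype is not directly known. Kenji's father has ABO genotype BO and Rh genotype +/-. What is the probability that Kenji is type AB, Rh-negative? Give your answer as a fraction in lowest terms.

Kenji's mother's ABO genotype from AB × AB: 1/4 AA, 1/2 AB, 1/4 BB.
Crossing each possibility with the father BO and summing P(type AB): 1/4·1/2 + 1/2·1/4 + 1/4·0 = 1/4.
Similarly for Rh via the mother's Rh distribution: P(Rh-) = 1/4.
Independent loci: 1/4 × 1/4 = 1/16.

1/16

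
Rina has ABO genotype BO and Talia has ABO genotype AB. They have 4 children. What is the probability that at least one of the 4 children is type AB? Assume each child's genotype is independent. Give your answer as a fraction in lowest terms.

ABO cross BO × AB → 1/4 A, 1/2 B, 1/4 AB.
So P(type AB) = 1/4 per child.
P(none) = (3/4)^4 = 81/256; P(at least one) = 1 − 81/256 = 175/256.

175/256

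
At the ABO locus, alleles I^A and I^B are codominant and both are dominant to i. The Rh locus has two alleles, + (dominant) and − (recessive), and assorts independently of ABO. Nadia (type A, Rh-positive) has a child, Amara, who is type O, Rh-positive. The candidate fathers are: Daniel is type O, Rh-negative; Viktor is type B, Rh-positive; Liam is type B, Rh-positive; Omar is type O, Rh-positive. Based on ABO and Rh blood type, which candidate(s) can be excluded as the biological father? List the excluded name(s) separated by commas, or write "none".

none

A candidate is excluded only if no genotype consistent with his phenotype could produce a type O, Rh-positive child with a type A, Rh-positive mother.
Every candidate has at least one consistent genotype combination, so none can be excluded.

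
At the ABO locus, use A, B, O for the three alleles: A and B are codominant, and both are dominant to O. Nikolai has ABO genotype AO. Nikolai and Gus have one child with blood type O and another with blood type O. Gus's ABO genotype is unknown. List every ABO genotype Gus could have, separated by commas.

AO, BO, OO

For each candidate genotype of Gus, check whether crossing it with AO can produce every observed child phenotype.
  AA → possible child types {A} ✗
  AB → possible child types {A, B, AB} ✗
  AO → possible child types {O, A} ✓
  BB → possible child types {B, AB} ✗
  BO → possible child types {O, A, B, AB} ✓
  OO → possible child types {O, A} ✓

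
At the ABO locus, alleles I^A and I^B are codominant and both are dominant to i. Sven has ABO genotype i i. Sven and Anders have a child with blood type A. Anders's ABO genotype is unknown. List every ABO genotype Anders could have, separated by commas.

For each candidate genotype of Anders, check whether crossing it with i i can produce every observed child phenotype.
  I^A I^A → possible child types {A} ✓
  I^A I^B → possible child types {A, B} ✓
  I^A i → possible child types {O, A} ✓
  I^B I^B → possible child types {B} ✗
  I^B i → possible child types {O, B} ✗
  i i → possible child types {O} ✗

I^A I^A, I^A I^B, I^A i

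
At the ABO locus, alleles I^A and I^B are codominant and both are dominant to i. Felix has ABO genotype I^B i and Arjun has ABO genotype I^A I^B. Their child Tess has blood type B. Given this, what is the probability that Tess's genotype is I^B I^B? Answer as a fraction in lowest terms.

Cross I^B i × I^A I^B → 1/4 I^A I^B, 1/4 I^A i, 1/4 I^B I^B, 1/4 I^B i.
Type-B genotypes among offspring: I^B I^B (1/4), I^B i (1/4); total 1/2.
P(I^B I^B | type B) = (1/4) / (1/2) = 1/2.

1/2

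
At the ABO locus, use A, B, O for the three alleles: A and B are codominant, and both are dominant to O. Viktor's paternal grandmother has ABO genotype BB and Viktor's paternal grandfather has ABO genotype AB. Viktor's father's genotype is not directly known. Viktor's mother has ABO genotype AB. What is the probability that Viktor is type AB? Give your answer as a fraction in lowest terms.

Viktor's father's ABO genotype from BB × AB: 1/2 AB, 1/2 BB.
Crossing each possibility with the mother AB and summing P(type AB): 1/2·1/2 + 1/2·1/2 = 1/2.

1/2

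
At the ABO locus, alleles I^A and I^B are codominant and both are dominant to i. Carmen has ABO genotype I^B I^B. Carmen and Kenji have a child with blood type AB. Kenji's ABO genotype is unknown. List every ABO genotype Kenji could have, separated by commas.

I^A I^A, I^A I^B, I^A i

For each candidate genotype of Kenji, check whether crossing it with I^B I^B can produce every observed child phenotype.
  I^A I^A → possible child types {AB} ✓
  I^A I^B → possible child types {B, AB} ✓
  I^A i → possible child types {B, AB} ✓
  I^B I^B → possible child types {B} ✗
  I^B i → possible child types {B} ✗
  i i → possible child types {B} ✗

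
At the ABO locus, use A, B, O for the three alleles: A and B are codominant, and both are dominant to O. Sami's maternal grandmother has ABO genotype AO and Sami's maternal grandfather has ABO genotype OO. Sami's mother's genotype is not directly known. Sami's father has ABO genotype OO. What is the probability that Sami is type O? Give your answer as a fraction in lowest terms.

3/4

Sami's mother's ABO genotype from AO × OO: 1/2 AO, 1/2 OO.
Crossing each possibility with the father OO and summing P(type O): 1/2·1/2 + 1/2·1 = 3/4.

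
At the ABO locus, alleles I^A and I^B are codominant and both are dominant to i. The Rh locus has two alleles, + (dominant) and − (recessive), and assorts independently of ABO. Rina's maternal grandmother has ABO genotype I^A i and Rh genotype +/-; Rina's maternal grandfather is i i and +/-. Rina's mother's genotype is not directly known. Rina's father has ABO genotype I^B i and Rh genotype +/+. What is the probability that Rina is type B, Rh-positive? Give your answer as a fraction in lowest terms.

3/8

Rina's mother's ABO genotype from I^A i × i i: 1/2 I^A i, 1/2 i i.
Crossing each possibility with the father I^B i and summing P(type B): 1/2·1/4 + 1/2·1/2 = 3/8.
Similarly for Rh via the mother's Rh distribution: P(Rh+) = 1.
Independent loci: 3/8 × 1 = 3/8.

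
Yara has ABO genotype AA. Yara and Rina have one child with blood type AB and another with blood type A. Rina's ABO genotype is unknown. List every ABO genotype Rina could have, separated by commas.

AB, BO

For each candidate genotype of Rina, check whether crossing it with AA can produce every observed child phenotype.
  AA → possible child types {A} ✗
  AB → possible child types {A, AB} ✓
  AO → possible child types {A} ✗
  BB → possible child types {AB} ✗
  BO → possible child types {A, AB} ✓
  OO → possible child types {A} ✗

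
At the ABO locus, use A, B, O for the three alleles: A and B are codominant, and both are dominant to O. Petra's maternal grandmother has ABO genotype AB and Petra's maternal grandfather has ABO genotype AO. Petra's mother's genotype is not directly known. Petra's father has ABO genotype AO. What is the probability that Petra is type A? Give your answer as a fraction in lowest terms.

Petra's mother's ABO genotype from AB × AO: 1/4 AA, 1/4 AB, 1/4 AO, 1/4 BO.
Crossing each possibility with the father AO and summing P(type A): 1/4·1 + 1/4·1/2 + 1/4·3/4 + 1/4·1/4 = 5/8.

5/8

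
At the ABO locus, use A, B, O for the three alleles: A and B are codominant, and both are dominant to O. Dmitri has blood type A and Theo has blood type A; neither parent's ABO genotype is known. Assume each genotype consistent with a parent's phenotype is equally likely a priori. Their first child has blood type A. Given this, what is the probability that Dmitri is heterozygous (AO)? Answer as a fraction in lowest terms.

7/15

Possible genotypes: Dmitri ∈ {AA, AO}; Theo ∈ {AA, AO}.
Weight each parental genotype pair by prior × P(type-A child):
  AA × AA: posterior weight 4/15.
  AA × AO: posterior weight 4/15.
  AO × AA: posterior weight 4/15.
  AO × AO: posterior weight 1/5.
Sum the posterior weight over pairs where Dmitri is AO: 7/15.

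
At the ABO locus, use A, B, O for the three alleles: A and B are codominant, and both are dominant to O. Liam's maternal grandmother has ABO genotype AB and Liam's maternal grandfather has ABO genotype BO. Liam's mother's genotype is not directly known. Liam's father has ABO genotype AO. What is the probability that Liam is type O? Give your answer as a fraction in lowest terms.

Liam's mother's ABO genotype from AB × BO: 1/4 AB, 1/4 AO, 1/4 BB, 1/4 BO.
Crossing each possibility with the father AO and summing P(type O): 1/4·0 + 1/4·1/4 + 1/4·0 + 1/4·1/4 = 1/8.

1/8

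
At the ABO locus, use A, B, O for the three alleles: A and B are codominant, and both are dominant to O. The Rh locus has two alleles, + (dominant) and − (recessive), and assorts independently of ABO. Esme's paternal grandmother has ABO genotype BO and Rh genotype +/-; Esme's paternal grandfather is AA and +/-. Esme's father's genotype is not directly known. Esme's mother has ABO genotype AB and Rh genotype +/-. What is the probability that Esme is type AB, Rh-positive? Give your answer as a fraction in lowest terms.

9/32

Esme's father's ABO genotype from BO × AA: 1/2 AB, 1/2 AO.
Crossing each possibility with the mother AB and summing P(type AB): 1/2·1/2 + 1/2·1/4 = 3/8.
Similarly for Rh via the father's Rh distribution: P(Rh+) = 3/4.
Independent loci: 3/8 × 3/4 = 9/32.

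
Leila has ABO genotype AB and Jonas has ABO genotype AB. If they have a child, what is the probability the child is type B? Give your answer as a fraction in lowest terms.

1/4

ABO cross AB × AB → offspring phenotypes: 1/4 A, 1/4 B, 1/2 AB.
So P(type B) = 1/4.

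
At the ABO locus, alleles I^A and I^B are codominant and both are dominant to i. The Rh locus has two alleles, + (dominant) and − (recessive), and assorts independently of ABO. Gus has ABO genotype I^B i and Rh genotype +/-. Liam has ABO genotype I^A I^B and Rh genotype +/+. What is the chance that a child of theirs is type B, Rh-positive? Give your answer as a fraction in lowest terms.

ABO cross I^B i × I^A I^B → offspring phenotypes: 1/4 A, 1/2 B, 1/4 AB.
Rh cross +/- × +/+ → 1 Rh+.
Independent loci: P(type B, Rh-positive) = 1/2 × 1 = 1/2.

1/2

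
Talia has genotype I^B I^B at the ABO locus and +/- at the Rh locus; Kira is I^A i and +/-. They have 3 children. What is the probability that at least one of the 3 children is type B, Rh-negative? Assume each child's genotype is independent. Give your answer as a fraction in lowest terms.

ABO cross I^B I^B × I^A i → 1/2 B, 1/2 AB.
Rh cross +/- × +/- → 3/4 Rh+, 1/4 Rh-; so P(type B, Rh-negative) = 1/2 × 1/4 = 1/8 per child.
P(none) = (7/8)^3 = 343/512; P(at least one) = 1 − 343/512 = 169/512.

169/512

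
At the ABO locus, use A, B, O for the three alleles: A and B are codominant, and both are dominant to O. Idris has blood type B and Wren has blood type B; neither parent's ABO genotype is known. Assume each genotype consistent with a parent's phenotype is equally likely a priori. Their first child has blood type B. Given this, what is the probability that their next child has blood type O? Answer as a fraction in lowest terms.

1/20

Possible genotypes: Idris ∈ {BB, BO}; Wren ∈ {BB, BO}.
Weight each parental genotype pair by prior × P(type-B child):
  BB × BB: posterior weight 4/15; P(next child type O) = 0.
  BB × BO: posterior weight 4/15; P(next child type O) = 0.
  BO × BB: posterior weight 4/15; P(next child type O) = 0.
  BO × BO: posterior weight 1/5; P(next child type O) = 1/4.
Weighted sum = 1/20.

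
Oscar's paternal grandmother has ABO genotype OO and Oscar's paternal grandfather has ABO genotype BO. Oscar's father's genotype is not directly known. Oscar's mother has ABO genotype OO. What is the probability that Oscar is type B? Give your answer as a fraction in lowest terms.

1/4

Oscar's father's ABO genotype from OO × BO: 1/2 BO, 1/2 OO.
Crossing each possibility with the mother OO and summing P(type B): 1/2·1/2 + 1/2·0 = 1/4.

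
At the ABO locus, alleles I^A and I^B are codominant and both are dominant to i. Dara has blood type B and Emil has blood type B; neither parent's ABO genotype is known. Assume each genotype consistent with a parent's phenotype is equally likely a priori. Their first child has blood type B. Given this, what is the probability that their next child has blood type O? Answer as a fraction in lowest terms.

1/20

Possible genotypes: Dara ∈ {I^B I^B, I^B i}; Emil ∈ {I^B I^B, I^B i}.
Weight each parental genotype pair by prior × P(type-B child):
  I^B I^B × I^B I^B: posterior weight 4/15; P(next child type O) = 0.
  I^B I^B × I^B i: posterior weight 4/15; P(next child type O) = 0.
  I^B i × I^B I^B: posterior weight 4/15; P(next child type O) = 0.
  I^B i × I^B i: posterior weight 1/5; P(next child type O) = 1/4.
Weighted sum = 1/20.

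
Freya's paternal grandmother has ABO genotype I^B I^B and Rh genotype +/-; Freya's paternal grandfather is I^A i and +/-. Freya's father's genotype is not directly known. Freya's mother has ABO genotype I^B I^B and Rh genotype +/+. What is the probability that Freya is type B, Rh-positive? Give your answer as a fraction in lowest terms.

3/4

Freya's father's ABO genotype from I^B I^B × I^A i: 1/2 I^A I^B, 1/2 I^B i.
Crossing each possibility with the mother I^B I^B and summing P(type B): 1/2·1/2 + 1/2·1 = 3/4.
Similarly for Rh via the father's Rh distribution: P(Rh+) = 1.
Independent loci: 3/4 × 1 = 3/4.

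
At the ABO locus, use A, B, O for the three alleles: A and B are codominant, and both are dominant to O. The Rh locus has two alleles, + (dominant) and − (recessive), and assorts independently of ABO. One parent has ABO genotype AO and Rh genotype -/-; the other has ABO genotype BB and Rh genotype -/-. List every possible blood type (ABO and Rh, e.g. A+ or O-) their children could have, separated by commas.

Gametes from AO × BB give offspring ABO genotypes AB, BO, i.e. phenotypes B, AB.
Rh cross -/- × -/- → phenotypes Rh-.
Combining independently: B-, AB-.

B-, AB-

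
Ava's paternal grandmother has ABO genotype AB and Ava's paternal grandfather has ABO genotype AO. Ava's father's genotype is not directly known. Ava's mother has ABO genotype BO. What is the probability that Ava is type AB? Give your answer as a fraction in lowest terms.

1/4

Ava's father's ABO genotype from AB × AO: 1/4 AA, 1/4 AB, 1/4 AO, 1/4 BO.
Crossing each possibility with the mother BO and summing P(type AB): 1/4·1/2 + 1/4·1/4 + 1/4·1/4 + 1/4·0 = 1/4.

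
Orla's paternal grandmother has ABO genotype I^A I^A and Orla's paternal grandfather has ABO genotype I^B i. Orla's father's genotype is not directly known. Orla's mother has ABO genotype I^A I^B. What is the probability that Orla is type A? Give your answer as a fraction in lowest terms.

3/8

Orla's father's ABO genotype from I^A I^A × I^B i: 1/2 I^A I^B, 1/2 I^A i.
Crossing each possibility with the mother I^A I^B and summing P(type A): 1/2·1/4 + 1/2·1/2 = 3/8.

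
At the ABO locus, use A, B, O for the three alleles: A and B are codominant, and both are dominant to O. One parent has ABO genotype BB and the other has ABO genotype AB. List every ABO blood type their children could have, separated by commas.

B, AB

Gametes from BB × AB give offspring ABO genotypes AB, BB, i.e. phenotypes B, AB.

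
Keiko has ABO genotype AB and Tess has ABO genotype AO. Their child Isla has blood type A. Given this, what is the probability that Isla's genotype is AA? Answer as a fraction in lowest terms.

1/2

Cross AB × AO → 1/4 AA, 1/4 AB, 1/4 AO, 1/4 BO.
Type-A genotypes among offspring: AA (1/4), AO (1/4); total 1/2.
P(AA | type A) = (1/4) / (1/2) = 1/2.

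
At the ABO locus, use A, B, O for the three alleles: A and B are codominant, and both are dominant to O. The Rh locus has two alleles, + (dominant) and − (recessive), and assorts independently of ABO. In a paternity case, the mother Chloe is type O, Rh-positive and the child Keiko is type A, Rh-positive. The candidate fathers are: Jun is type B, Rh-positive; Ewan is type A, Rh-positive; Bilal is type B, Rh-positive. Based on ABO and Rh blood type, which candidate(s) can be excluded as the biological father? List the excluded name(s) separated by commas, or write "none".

Jun, Bilal

A candidate is excluded only if no genotype consistent with his phenotype could produce a type A, Rh-positive child with a type O, Rh-positive mother.
Jun (type B, Rh+): no genotype consistent with that phenotype can produce a type-A Rh+ child with a type-O mother.
Bilal (type B, Rh+): no genotype consistent with that phenotype can produce a type-A Rh+ child with a type-O mother.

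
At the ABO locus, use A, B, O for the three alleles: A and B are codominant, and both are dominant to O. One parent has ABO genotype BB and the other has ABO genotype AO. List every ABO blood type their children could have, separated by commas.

B, AB

Gametes from BB × AO give offspring ABO genotypes AB, BO, i.e. phenotypes B, AB.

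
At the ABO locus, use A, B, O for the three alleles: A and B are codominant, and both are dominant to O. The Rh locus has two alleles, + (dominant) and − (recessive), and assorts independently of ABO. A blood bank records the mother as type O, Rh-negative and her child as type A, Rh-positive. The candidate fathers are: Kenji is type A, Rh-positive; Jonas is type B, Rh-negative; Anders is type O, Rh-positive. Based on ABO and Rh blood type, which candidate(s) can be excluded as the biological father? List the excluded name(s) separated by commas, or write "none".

A candidate is excluded only if no genotype consistent with his phenotype could produce a type A, Rh-positive child with a type O, Rh-negative mother.
Jonas (type B, Rh-): no genotype consistent with that phenotype can produce a type-A Rh+ child with a type-O mother.
Anders (type O, Rh+): no genotype consistent with that phenotype can produce a type-A Rh+ child with a type-O mother.

Jonas, Anders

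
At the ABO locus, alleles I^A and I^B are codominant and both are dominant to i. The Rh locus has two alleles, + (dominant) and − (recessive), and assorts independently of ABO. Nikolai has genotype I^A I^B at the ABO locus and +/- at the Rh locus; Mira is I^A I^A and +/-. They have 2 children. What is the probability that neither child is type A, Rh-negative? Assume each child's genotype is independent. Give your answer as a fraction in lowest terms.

49/64

ABO cross I^A I^B × I^A I^A → 1/2 A, 1/2 AB.
Rh cross +/- × +/- → 3/4 Rh+, 1/4 Rh-; so P(type A, Rh-negative) = 1/2 × 1/4 = 1/8 per child.
P(not type A, Rh-negative) = 7/8 for one child; (7/8)^2 = 49/64.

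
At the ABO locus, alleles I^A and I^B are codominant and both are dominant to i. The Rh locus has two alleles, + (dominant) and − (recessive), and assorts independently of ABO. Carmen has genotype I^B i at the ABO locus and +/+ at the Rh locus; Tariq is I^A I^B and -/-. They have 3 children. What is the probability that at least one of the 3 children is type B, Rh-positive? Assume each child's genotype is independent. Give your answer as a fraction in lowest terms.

7/8

ABO cross I^B i × I^A I^B → 1/4 A, 1/2 B, 1/4 AB.
Rh cross +/+ × -/- → 1 Rh+; so P(type B, Rh-positive) = 1/2 × 1 = 1/2 per child.
P(none) = (1/2)^3 = 1/8; P(at least one) = 1 − 1/8 = 7/8.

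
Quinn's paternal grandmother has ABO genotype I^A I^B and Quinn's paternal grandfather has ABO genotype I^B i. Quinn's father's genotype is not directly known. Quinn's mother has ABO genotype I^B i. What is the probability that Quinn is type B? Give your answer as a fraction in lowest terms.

5/8

Quinn's father's ABO genotype from I^A I^B × I^B i: 1/4 I^A I^B, 1/4 I^A i, 1/4 I^B I^B, 1/4 I^B i.
Crossing each possibility with the mother I^B i and summing P(type B): 1/4·1/2 + 1/4·1/4 + 1/4·1 + 1/4·3/4 = 5/8.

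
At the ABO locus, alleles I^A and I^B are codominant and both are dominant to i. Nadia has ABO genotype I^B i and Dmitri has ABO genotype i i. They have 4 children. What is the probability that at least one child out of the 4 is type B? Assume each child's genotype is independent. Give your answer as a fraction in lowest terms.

ABO cross I^B i × i i → 1/2 O, 1/2 B.
So P(type B) = 1/2 per child.
P(none) = (1/2)^4 = 1/16; P(at least one) = 1 − 1/16 = 15/16.

15/16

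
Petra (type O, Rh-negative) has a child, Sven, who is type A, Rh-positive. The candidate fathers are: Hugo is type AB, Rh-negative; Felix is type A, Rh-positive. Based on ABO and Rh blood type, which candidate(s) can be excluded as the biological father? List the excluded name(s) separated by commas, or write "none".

Hugo

A candidate is excluded only if no genotype consistent with his phenotype could produce a type A, Rh-positive child with a type O, Rh-negative mother.
Hugo (type AB, Rh-): no genotype consistent with that phenotype can produce a type-A Rh+ child with a type-O mother.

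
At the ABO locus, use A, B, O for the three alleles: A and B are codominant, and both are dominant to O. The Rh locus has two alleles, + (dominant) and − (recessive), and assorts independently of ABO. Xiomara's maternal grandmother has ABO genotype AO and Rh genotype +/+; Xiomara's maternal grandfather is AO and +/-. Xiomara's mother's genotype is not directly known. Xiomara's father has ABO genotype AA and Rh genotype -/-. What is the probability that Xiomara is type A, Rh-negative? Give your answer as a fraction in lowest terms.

1/4

Xiomara's mother's ABO genotype from AO × AO: 1/4 AA, 1/2 AO, 1/4 OO.
Crossing each possibility with the father AA and summing P(type A): 1/4·1 + 1/2·1 + 1/4·1 = 1.
Similarly for Rh via the mother's Rh distribution: P(Rh-) = 1/4.
Independent loci: 1 × 1/4 = 1/4.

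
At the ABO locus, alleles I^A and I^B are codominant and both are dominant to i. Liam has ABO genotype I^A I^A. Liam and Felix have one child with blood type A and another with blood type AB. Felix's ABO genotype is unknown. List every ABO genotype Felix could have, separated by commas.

For each candidate genotype of Felix, check whether crossing it with I^A I^A can produce every observed child phenotype.
  I^A I^A → possible child types {A} ✗
  I^A I^B → possible child types {A, AB} ✓
  I^A i → possible child types {A} ✗
  I^B I^B → possible child types {AB} ✗
  I^B i → possible child types {A, AB} ✓
  i i → possible child types {A} ✗

I^A I^B, I^B i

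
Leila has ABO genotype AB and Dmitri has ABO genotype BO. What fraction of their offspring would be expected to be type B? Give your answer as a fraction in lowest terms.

1/2

ABO cross AB × BO → offspring phenotypes: 1/4 A, 1/2 B, 1/4 AB.
So P(type B) = 1/2.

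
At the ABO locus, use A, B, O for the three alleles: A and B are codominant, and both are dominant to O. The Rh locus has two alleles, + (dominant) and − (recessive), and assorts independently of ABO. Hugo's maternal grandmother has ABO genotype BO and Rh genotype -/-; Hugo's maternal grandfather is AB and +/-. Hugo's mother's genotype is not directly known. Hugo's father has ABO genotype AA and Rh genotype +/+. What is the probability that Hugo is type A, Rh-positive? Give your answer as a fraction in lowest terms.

Hugo's mother's ABO genotype from BO × AB: 1/4 AB, 1/4 AO, 1/4 BB, 1/4 BO.
Crossing each possibility with the father AA and summing P(type A): 1/4·1/2 + 1/4·1 + 1/4·0 + 1/4·1/2 = 1/2.
Similarly for Rh via the mother's Rh distribution: P(Rh+) = 1.
Independent loci: 1/2 × 1 = 1/2.

1/2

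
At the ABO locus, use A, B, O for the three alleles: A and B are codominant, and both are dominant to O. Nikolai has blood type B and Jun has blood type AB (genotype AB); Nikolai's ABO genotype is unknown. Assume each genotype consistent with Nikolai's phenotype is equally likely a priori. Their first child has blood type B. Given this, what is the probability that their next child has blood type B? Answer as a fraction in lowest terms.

Possible genotypes: Nikolai ∈ {BB, BO}; Jun ∈ {AB}.
Weight each parental genotype pair by prior × P(type-B child):
  BB × AB: posterior weight 1/2; P(next child type B) = 1/2.
  BO × AB: posterior weight 1/2; P(next child type B) = 1/2.
Weighted sum = 1/2.

1/2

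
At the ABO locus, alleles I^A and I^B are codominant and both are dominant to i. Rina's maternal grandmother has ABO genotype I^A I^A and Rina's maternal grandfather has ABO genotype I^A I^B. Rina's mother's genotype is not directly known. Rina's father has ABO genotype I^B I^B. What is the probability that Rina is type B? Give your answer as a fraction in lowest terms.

Rina's mother's ABO genotype from I^A I^A × I^A I^B: 1/2 I^A I^A, 1/2 I^A I^B.
Crossing each possibility with the father I^B I^B and summing P(type B): 1/2·0 + 1/2·1/2 = 1/4.

1/4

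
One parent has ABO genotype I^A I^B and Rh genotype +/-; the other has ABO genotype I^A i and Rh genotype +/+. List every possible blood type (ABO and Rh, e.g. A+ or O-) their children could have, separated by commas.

A+, B+, AB+

Gametes from I^A I^B × I^A i give offspring ABO genotypes I^A I^A, I^A I^B, I^A i, I^B i, i.e. phenotypes A, B, AB.
Rh cross +/- × +/+ → phenotypes Rh+.
Combining independently: A+, B+, AB+.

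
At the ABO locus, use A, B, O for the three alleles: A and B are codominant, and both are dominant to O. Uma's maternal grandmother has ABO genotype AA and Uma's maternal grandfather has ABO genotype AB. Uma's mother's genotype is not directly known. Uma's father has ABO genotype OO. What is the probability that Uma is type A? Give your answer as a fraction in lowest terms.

Uma's mother's ABO genotype from AA × AB: 1/2 AA, 1/2 AB.
Crossing each possibility with the father OO and summing P(type A): 1/2·1 + 1/2·1/2 = 3/4.

3/4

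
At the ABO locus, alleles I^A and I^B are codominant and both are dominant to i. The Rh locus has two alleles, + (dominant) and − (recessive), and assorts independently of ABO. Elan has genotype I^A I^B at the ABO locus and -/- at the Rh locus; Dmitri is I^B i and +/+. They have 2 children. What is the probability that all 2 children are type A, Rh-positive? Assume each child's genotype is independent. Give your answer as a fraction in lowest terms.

1/16

ABO cross I^A I^B × I^B i → 1/4 A, 1/2 B, 1/4 AB.
Rh cross -/- × +/+ → 1 Rh+; so P(type A, Rh-positive) = 1/4 × 1 = 1/4 per child.
All 2 independent: (1/4)^2 = 1/16.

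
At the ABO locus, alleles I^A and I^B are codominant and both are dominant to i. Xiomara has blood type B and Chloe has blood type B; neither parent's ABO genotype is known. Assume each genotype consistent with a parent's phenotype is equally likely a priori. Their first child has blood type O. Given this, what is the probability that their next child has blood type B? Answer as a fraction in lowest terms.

3/4

Possible genotypes: Xiomara ∈ {I^B I^B, I^B i}; Chloe ∈ {I^B I^B, I^B i}.
Weight each parental genotype pair by prior × P(type-O child):
  I^B i × I^B i: posterior weight 1; P(next child type B) = 3/4.
Weighted sum = 3/4.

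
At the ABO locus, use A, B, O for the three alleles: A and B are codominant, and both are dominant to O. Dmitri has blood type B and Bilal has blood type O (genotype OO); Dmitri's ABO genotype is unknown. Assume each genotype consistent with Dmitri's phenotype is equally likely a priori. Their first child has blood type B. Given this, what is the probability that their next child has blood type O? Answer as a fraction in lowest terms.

Possible genotypes: Dmitri ∈ {BB, BO}; Bilal ∈ {OO}.
Weight each parental genotype pair by prior × P(type-B child):
  BB × OO: posterior weight 2/3; P(next child type O) = 0.
  BO × OO: posterior weight 1/3; P(next child type O) = 1/2.
Weighted sum = 1/6.

1/6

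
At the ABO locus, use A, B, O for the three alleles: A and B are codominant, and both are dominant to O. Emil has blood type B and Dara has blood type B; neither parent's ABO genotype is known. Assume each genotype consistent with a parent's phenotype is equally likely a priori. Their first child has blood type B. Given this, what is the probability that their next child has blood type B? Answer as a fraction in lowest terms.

Possible genotypes: Emil ∈ {BB, BO}; Dara ∈ {BB, BO}.
Weight each parental genotype pair by prior × P(type-B child):
  BB × BB: posterior weight 4/15; P(next child type B) = 1.
  BB × BO: posterior weight 4/15; P(next child type B) = 1.
  BO × BB: posterior weight 4/15; P(next child type B) = 1.
  BO × BO: posterior weight 1/5; P(next child type B) = 3/4.
Weighted sum = 19/20.

19/20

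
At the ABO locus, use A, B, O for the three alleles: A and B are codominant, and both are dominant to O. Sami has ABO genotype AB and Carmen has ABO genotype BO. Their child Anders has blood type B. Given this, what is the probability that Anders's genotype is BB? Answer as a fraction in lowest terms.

Cross AB × BO → 1/4 AB, 1/4 AO, 1/4 BB, 1/4 BO.
Type-B genotypes among offspring: BB (1/4), BO (1/4); total 1/2.
P(BB | type B) = (1/4) / (1/2) = 1/2.

1/2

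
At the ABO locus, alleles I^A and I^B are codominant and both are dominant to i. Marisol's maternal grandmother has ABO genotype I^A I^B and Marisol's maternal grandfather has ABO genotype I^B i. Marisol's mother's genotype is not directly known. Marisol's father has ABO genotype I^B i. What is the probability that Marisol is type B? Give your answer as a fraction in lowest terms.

5/8

Marisol's mother's ABO genotype from I^A I^B × I^B i: 1/4 I^A I^B, 1/4 I^A i, 1/4 I^B I^B, 1/4 I^B i.
Crossing each possibility with the father I^B i and summing P(type B): 1/4·1/2 + 1/4·1/4 + 1/4·1 + 1/4·3/4 = 5/8.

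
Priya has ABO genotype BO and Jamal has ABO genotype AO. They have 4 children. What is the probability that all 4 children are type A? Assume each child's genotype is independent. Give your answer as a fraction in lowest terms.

ABO cross BO × AO → 1/4 O, 1/4 A, 1/4 B, 1/4 AB.
So P(type A) = 1/4 per child.
All 4 independent: (1/4)^4 = 1/256.

1/256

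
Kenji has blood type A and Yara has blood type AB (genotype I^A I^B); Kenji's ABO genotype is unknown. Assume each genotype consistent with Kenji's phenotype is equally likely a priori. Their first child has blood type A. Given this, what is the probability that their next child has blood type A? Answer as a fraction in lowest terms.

1/2

Possible genotypes: Kenji ∈ {I^A I^A, I^A i}; Yara ∈ {I^A I^B}.
Weight each parental genotype pair by prior × P(type-A child):
  I^A I^A × I^A I^B: posterior weight 1/2; P(next child type A) = 1/2.
  I^A i × I^A I^B: posterior weight 1/2; P(next child type A) = 1/2.
Weighted sum = 1/2.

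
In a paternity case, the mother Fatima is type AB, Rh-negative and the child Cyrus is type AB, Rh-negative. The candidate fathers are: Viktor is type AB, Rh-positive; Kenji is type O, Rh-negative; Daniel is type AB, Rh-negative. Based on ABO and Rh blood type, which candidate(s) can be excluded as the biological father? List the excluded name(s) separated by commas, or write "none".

Kenji

A candidate is excluded only if no genotype consistent with his phenotype could produce a type AB, Rh-negative child with a type AB, Rh-negative mother.
Kenji (type O, Rh-): no genotype consistent with that phenotype can produce a type-AB Rh- child with a type-AB mother.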